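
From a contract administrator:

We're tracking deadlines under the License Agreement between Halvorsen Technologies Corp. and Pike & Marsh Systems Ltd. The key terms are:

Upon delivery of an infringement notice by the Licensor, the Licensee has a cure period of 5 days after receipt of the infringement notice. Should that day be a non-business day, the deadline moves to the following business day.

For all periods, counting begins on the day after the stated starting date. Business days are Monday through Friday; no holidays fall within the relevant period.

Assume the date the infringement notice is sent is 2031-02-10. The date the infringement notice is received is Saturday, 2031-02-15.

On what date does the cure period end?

Adding 5 calendar days to 2031-02-15 gives 2031-02-20, which is the last day of the cure period. 2031-02-20 is a Thursday, so no roll-forward applies.

2031-02-20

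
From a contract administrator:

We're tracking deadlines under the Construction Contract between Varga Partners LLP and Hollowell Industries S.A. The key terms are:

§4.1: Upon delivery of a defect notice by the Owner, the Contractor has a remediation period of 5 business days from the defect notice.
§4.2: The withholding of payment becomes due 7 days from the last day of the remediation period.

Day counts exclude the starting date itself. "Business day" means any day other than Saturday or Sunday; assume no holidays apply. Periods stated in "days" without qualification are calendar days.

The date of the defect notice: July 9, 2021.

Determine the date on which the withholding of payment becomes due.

July 23, 2021

The last day of the remediation period: 5 business days after Friday, July 9, 2021, skipping weekends — Jul 12, Jul 13, Jul 14, Jul 15, Jul 16 — lands on Friday, July 16, 2021.
The date on which the withholding of payment becomes due: 7 calendar days after July 16, 2021 is July 23, 2021.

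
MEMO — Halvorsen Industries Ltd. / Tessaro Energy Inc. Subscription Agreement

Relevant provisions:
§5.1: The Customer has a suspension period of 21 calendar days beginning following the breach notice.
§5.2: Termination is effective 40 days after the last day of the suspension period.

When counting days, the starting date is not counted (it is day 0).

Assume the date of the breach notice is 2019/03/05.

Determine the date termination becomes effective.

The last day of the suspension period: 21 calendar days after 2019/03/05 is 2019/03/26.
The date termination becomes effective: 2019/03/26 + 40 days = 2019/05/05.

2019/05/05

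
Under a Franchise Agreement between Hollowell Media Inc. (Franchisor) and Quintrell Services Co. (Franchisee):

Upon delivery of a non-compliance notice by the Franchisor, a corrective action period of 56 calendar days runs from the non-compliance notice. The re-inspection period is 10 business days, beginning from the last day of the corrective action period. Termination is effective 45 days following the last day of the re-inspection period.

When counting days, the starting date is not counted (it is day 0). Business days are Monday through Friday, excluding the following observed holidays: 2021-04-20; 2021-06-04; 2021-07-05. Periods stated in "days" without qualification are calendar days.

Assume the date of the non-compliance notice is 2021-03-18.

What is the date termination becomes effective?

2021-07-11

The last day of the corrective action period: 2021-03-18 + 56 days = 2021-05-13.
The last day of the re-inspection period: 10 business days after Thursday, 2021-05-13, skipping weekends — May 14, May 17, May 18, May 19, May 20, May 21, May 24, May 25, May 26, May 27 — lands on Thursday, 2021-05-27.
The date termination becomes effective: 2021-05-27 + 45 days = 2021-07-11.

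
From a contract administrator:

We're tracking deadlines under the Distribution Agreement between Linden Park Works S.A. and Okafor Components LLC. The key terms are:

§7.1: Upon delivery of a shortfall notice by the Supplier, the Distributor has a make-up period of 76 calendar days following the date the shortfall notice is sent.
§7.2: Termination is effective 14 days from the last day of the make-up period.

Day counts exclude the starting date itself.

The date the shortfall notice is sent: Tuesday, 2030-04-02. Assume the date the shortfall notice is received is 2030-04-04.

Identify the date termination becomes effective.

The last day of the make-up period: 2030-04-02 + 76 days = 2030-06-17.
The date termination becomes effective: 14 calendar days after 2030-06-17 is 2030-07-01.

2030-07-01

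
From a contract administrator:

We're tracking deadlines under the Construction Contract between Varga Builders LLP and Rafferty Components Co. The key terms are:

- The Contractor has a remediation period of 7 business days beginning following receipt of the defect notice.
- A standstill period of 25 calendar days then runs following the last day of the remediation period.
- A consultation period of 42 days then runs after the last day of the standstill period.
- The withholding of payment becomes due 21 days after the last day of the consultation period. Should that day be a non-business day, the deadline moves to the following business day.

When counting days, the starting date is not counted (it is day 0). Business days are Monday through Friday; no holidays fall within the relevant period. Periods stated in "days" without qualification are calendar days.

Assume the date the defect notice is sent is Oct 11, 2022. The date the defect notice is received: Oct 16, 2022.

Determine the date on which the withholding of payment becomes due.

The last day of the remediation period: counting 7 business days from Sunday, Oct 16, 2022 (Oct 17, Oct 18, Oct 19, Oct 20, Oct 21, Oct 24, Oct 25, skipping weekends) reaches Tuesday, Oct 25, 2022.
The last day of the standstill period: Oct 25, 2022 + 25 days = Nov 19, 2022.
Adding 42 calendar days to Nov 19, 2022 gives Dec 31, 2022, which is the last day of the consultation period.
Adding 21 calendar days to Dec 31, 2022 gives Jan 21, 2023, which is the date on which the withholding of payment becomes due. That falls on a Saturday, so it rolls to the next business day, Monday, Jan 23, 2023.

Jan 23, 2023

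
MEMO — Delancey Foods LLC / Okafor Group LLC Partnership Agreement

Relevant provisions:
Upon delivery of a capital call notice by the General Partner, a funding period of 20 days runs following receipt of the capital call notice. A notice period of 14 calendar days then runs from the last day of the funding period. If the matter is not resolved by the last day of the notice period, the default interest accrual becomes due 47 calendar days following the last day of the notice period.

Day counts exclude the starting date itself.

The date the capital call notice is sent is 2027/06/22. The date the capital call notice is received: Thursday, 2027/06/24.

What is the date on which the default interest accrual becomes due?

The last day of the funding period: 20 calendar days after 2027/06/24 is 2027/07/14.
Adding 14 calendar days to 2027/07/14 gives 2027/07/28, which is the last day of the notice period.
Adding 47 calendar days to 2027/07/28 gives 2027/09/13, which is the date on which the default interest accrual becomes due.

2027/09/13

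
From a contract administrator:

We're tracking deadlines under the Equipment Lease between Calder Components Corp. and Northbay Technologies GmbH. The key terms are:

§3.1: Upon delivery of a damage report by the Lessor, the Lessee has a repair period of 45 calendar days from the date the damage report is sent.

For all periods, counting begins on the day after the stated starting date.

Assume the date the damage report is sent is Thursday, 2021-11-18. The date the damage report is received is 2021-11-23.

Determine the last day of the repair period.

2022-01-02

The last day of the repair period: 45 calendar days after 2021-11-18 is 2022-01-02.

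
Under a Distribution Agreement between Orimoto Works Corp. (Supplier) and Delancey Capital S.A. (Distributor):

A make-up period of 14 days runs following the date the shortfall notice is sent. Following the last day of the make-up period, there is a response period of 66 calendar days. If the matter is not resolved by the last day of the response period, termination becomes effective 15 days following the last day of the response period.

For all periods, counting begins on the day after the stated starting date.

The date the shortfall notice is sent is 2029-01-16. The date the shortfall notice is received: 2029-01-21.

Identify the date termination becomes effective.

2029-04-21

Adding 14 calendar days to 2029-01-16 gives 2029-01-30, which is the last day of the make-up period.
The last day of the response period: 2029-01-30 + 66 days = 2029-04-06.
The date termination becomes effective: 2029-04-06 + 15 days = 2029-04-21.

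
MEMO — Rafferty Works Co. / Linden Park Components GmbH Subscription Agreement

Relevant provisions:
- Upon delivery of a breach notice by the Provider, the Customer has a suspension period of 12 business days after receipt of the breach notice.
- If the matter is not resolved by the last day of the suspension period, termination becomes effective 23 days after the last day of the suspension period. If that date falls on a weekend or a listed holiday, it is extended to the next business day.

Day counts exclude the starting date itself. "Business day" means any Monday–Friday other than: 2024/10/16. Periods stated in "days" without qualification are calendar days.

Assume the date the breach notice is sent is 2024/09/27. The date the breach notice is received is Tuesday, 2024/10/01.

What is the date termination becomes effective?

From Tuesday, 2024/10/01, 12 business days (Oct 2, Oct 3, Oct 4, Oct 7, …, Oct 15, Oct 17, Oct 18, skipping weekends and the listed holiday on Oct 16) brings us to Friday, 2024/10/18, which is the last day of the suspension period.
The date termination becomes effective: 23 calendar days after 2024/10/18 is 2024/11/10. That falls on a Sunday, so it rolls to the next business day, Monday, 2024/11/11.

2024/11/11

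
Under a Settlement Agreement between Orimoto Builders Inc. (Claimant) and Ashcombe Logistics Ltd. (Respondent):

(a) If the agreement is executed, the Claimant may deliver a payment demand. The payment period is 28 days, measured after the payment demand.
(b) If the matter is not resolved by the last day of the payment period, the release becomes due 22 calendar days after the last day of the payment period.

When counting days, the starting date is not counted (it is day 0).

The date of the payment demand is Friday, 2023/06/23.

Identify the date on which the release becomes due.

The last day of the payment period: 28 calendar days after 2023/06/23 is 2023/07/21.
The date on which the release becomes due: 2023/07/21 + 22 days = 2023/08/12.

2023/08/12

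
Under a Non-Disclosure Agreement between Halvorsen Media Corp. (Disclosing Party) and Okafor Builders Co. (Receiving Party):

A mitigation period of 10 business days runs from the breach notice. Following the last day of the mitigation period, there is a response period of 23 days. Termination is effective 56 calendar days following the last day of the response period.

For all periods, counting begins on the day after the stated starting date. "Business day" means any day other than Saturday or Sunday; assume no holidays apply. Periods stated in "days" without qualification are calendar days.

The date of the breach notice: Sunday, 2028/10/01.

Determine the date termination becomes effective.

The last day of the mitigation period: counting 10 business days from Sunday, 2028/10/01 (Oct 2, Oct 3, Oct 4, Oct 5, Oct 6, Oct 9, Oct 10, Oct 11, Oct 12, Oct 13, skipping weekends) reaches Friday, 2028/10/13.
The last day of the response period: 23 calendar days after 2028/10/13 is 2028/11/05.
The date termination becomes effective: 2028/11/05 + 56 days = 2028/12/31.

2028/12/31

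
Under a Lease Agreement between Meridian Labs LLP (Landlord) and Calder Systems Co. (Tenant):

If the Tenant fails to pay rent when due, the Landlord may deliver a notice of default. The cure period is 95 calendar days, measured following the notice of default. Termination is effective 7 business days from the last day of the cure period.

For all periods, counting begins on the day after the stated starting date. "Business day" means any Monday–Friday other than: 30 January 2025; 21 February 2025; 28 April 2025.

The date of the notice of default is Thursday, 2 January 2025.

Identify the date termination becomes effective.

Adding 95 calendar days to 2 January 2025 gives 7 April 2025, which is the last day of the cure period.
The date termination becomes effective: 7 business days after Monday, 7 April 2025, skipping weekends — Apr 8, Apr 9, Apr 10, Apr 11, Apr 14, Apr 15, Apr 16 — lands on Wednesday, 16 April 2025.

16 April 2025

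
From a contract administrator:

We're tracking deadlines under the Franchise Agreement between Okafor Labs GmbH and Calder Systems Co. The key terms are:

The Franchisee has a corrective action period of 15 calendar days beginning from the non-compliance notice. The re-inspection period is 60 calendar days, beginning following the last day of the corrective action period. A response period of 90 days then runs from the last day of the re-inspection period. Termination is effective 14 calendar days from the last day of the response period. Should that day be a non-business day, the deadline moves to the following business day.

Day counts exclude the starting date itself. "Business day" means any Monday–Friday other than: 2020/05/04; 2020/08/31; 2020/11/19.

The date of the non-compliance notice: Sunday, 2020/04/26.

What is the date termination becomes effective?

The last day of the corrective action period: 15 calendar days after 2020/04/26 is 2020/05/11.
The last day of the re-inspection period: 60 calendar days after 2020/05/11 is 2020/07/10.
The last day of the response period: 90 calendar days after 2020/07/10 is 2020/10/08.
The date termination becomes effective: 14 calendar days after 2020/10/08 is 2020/10/22. 2020/10/22 is a Thursday and is not a listed holiday, so no roll-forward applies.

2020/10/22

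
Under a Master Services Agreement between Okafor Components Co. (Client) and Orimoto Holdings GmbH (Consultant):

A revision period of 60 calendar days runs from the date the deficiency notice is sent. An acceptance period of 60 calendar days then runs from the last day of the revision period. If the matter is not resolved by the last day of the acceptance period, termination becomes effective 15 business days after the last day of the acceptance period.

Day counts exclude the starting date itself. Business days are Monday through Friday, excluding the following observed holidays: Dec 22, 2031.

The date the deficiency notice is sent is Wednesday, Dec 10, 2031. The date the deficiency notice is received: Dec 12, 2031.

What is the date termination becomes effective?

Apr 29, 2032

The last day of the revision period: 60 calendar days after Dec 10, 2031 is Feb 8, 2032.
Adding 60 calendar days to Feb 8, 2032 gives Apr 8, 2032, which is the last day of the acceptance period.
The date termination becomes effective: 15 business days after Thursday, Apr 8, 2032, skipping weekends — Apr 9, Apr 12, Apr 13, Apr 14, …, Apr 27, Apr 28, Apr 29 — lands on Thursday, Apr 29, 2032.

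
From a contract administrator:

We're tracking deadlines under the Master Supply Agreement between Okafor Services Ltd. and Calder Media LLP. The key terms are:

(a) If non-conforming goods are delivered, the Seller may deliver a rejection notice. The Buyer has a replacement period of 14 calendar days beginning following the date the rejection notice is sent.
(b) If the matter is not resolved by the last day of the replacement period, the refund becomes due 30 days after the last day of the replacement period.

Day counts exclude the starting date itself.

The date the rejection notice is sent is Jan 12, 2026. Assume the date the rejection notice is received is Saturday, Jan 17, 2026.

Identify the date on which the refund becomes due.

Adding 14 calendar days to Jan 12, 2026 gives Jan 26, 2026, which is the last day of the replacement period.
Adding 30 calendar days to Jan 26, 2026 gives Feb 25, 2026, which is the date on which the refund becomes due.

Feb 25, 2026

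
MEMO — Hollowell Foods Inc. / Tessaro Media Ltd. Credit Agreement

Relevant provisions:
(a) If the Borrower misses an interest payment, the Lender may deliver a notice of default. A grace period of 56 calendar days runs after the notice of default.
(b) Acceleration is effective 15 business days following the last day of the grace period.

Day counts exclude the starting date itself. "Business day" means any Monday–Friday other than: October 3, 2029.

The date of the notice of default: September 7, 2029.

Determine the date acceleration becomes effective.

November 23, 2029

The last day of the grace period: September 7, 2029 + 56 days = November 2, 2029.
The date acceleration becomes effective: 15 business days after Friday, November 2, 2029, skipping weekends — Nov 5, Nov 6, Nov 7, Nov 8, …, Nov 21, Nov 22, Nov 23 — lands on Friday, November 23, 2029.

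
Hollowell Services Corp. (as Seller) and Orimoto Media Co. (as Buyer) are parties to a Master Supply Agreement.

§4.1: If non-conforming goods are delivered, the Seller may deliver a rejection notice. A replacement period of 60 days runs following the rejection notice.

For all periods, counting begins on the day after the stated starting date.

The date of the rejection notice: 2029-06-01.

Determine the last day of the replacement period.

2029-07-31

The last day of the replacement period: 60 calendar days after 2029-06-01 is 2029-07-31.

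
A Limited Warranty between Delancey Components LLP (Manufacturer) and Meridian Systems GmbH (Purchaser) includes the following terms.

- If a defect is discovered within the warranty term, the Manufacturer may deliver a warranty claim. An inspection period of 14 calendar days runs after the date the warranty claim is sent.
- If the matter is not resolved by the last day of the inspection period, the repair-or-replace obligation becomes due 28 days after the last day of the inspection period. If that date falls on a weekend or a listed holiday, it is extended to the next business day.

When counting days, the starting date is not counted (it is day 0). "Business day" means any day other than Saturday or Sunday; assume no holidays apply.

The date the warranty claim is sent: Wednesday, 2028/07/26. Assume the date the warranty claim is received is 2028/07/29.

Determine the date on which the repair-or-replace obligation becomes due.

The last day of the inspection period: 2028/07/26 + 14 days = 2028/08/09.
The date on which the repair-or-replace obligation becomes due: 28 calendar days after 2028/08/09 is 2028/09/06. 2028/09/06 is a Wednesday, so no roll-forward applies.

2028/09/06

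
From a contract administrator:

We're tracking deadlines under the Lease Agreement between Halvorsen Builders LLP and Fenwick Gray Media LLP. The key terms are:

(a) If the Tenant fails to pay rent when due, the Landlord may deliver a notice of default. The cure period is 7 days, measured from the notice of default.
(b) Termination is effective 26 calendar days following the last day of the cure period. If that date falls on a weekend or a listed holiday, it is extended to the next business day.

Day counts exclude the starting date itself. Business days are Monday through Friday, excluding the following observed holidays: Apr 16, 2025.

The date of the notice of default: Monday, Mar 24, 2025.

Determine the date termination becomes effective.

The last day of the cure period: 7 calendar days after Mar 24, 2025 is Mar 31, 2025.
The date termination becomes effective: Mar 31, 2025 + 26 days = Apr 26, 2025. That falls on a Saturday, so it rolls to the next business day, Monday, Apr 28, 2025.

Apr 28, 2025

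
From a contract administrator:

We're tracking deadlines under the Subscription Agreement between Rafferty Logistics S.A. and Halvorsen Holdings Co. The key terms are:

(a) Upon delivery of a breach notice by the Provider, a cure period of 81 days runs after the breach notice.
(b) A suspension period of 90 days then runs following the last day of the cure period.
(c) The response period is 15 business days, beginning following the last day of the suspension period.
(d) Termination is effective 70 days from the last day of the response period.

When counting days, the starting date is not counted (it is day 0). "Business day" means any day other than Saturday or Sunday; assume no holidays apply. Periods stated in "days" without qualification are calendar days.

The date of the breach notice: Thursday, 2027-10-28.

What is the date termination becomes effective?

The last day of the cure period: 2027-10-28 + 81 days = 2028-01-17.
The last day of the suspension period: 2028-01-17 + 90 days = 2028-04-16.
From Sunday, 2028-04-16, 15 business days (Apr 17, Apr 18, Apr 19, Apr 20, …, May 3, May 4, May 5, skipping weekends) brings us to Friday, 2028-05-05, which is the last day of the response period.
Adding 70 calendar days to 2028-05-05 gives 2028-07-14, which is the date termination becomes effective.

2028-07-14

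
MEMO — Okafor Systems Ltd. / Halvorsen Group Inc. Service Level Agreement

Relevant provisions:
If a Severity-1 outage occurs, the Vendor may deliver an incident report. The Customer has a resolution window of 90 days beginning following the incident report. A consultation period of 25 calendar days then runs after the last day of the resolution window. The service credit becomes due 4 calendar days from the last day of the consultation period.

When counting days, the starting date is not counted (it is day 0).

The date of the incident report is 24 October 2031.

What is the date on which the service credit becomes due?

The last day of the resolution window: 24 October 2031 + 90 days = 22 January 2032.
The last day of the consultation period: 25 calendar days after 22 January 2032 is 16 February 2032.
Adding 4 calendar days to 16 February 2032 gives 20 February 2032, which is the date on which the service credit becomes due.

20 February 2032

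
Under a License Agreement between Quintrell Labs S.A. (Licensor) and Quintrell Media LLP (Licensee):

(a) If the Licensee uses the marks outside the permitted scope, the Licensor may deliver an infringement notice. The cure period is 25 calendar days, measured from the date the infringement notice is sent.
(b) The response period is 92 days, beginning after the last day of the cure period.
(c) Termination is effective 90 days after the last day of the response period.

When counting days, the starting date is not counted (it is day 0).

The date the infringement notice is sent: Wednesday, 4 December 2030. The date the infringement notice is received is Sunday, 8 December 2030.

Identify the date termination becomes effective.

Adding 25 calendar days to 4 December 2030 gives 29 December 2030, which is the last day of the cure period.
The last day of the response period: 29 December 2030 + 92 days = 31 March 2031.
The date termination becomes effective: 31 March 2031 + 90 days = 29 June 2031.

29 June 2031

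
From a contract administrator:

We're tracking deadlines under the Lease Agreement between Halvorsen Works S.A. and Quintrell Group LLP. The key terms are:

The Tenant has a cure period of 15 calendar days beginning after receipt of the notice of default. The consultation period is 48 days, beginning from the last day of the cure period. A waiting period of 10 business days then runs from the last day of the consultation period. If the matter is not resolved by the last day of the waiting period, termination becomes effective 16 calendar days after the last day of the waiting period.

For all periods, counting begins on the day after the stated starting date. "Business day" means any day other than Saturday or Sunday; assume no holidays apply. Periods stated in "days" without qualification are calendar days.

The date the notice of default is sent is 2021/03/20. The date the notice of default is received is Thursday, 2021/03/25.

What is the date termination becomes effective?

2021/06/26

Adding 15 calendar days to 2021/03/25 gives 2021/04/09, which is the last day of the cure period.
The last day of the consultation period: 48 calendar days after 2021/04/09 is 2021/05/27.
The last day of the waiting period: 10 business days after Thursday, 2021/05/27, skipping weekends — May 28, May 31, Jun 1, Jun 2, Jun 3, Jun 4, Jun 7, Jun 8, Jun 9, Jun 10 — lands on Thursday, 2021/06/10.
The date termination becomes effective: 2021/06/10 + 16 days = 2021/06/26.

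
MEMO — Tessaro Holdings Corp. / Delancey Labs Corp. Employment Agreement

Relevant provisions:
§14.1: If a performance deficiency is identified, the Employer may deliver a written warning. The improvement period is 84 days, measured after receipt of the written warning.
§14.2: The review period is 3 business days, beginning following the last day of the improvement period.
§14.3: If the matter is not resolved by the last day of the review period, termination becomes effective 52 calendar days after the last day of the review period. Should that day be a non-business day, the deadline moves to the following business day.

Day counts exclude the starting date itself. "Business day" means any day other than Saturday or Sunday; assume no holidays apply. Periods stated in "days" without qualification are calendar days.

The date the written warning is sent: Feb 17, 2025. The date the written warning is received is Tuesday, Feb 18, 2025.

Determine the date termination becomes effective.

Jul 7, 2025

The last day of the improvement period: 84 calendar days after Feb 18, 2025 is May 13, 2025.
The last day of the review period: counting 3 business days from Tuesday, May 13, 2025 (May 14, May 15, May 16, skipping weekends) reaches Friday, May 16, 2025.
The date termination becomes effective: May 16, 2025 + 52 days = Jul 7, 2025. Jul 7, 2025 is a Monday, so no roll-forward applies.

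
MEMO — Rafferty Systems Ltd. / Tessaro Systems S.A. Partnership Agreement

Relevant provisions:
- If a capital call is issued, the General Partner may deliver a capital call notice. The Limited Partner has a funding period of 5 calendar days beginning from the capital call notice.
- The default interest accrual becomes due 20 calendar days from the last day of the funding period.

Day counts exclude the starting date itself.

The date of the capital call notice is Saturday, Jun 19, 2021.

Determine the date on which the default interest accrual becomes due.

The last day of the funding period: 5 calendar days after Jun 19, 2021 is Jun 24, 2021.
The date on which the default interest accrual becomes due: 20 calendar days after Jun 24, 2021 is Jul 14, 2021.

Jul 14, 2021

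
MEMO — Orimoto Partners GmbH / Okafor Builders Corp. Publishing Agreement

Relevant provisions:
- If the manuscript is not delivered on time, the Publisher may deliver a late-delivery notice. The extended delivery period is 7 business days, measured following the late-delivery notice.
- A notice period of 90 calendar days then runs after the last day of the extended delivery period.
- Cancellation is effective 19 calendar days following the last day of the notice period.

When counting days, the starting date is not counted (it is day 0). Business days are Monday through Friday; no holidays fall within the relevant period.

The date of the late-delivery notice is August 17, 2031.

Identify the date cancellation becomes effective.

December 13, 2031

From Sunday, August 17, 2031, 7 business days (Aug 18, Aug 19, Aug 20, Aug 21, Aug 22, Aug 25, Aug 26, skipping weekends) brings us to Tuesday, August 26, 2031, which is the last day of the extended delivery period.
The last day of the notice period: August 26, 2031 + 90 days = November 24, 2031.
Adding 19 calendar days to November 24, 2031 gives December 13, 2031, which is the date cancellation becomes effective.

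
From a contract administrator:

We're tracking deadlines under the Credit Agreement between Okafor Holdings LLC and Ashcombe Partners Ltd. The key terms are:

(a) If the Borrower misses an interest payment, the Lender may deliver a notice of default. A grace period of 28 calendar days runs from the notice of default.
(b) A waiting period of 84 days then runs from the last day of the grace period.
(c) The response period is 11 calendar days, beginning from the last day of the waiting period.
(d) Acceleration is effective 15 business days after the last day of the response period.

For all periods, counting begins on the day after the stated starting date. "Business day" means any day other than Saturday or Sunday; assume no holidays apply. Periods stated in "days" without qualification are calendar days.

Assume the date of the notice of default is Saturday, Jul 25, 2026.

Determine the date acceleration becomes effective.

The last day of the grace period: Jul 25, 2026 + 28 days = Aug 22, 2026.
The last day of the waiting period: 84 calendar days after Aug 22, 2026 is Nov 14, 2026.
The last day of the response period: Nov 14, 2026 + 11 days = Nov 25, 2026.
The date acceleration becomes effective: 15 business days after Wednesday, Nov 25, 2026, skipping weekends — Nov 26, Nov 27, Nov 30, Dec 1, …, Dec 14, Dec 15, Dec 16 — lands on Wednesday, Dec 16, 2026.

Dec 16, 2026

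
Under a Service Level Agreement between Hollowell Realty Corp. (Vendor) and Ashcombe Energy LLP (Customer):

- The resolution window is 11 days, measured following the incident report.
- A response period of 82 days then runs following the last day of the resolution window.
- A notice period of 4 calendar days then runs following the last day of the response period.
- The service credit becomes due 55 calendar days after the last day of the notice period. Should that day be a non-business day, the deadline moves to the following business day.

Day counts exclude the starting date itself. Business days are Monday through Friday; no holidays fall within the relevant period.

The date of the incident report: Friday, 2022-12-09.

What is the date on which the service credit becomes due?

2023-05-10

Adding 11 calendar days to 2022-12-09 gives 2022-12-20, which is the last day of the resolution window.
The last day of the response period: 82 calendar days after 2022-12-20 is 2023-03-12.
The last day of the notice period: 4 calendar days after 2023-03-12 is 2023-03-16.
The date on which the service credit becomes due: 55 calendar days after 2023-03-16 is 2023-05-10. 2023-05-10 is a Wednesday, so no roll-forward applies.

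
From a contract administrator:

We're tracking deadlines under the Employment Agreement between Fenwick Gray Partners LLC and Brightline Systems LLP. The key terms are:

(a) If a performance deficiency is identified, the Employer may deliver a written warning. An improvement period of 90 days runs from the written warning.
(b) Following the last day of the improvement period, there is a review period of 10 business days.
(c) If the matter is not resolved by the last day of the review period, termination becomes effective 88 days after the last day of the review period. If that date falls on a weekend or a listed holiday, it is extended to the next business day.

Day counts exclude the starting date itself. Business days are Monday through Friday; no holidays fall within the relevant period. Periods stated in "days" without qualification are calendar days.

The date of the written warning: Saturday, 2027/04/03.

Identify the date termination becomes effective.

2027/10/12

The last day of the improvement period: 2027/04/03 + 90 days = 2027/07/02.
From Friday, 2027/07/02, 10 business days (Jul 5, Jul 6, Jul 7, Jul 8, Jul 9, Jul 12, Jul 13, Jul 14, Jul 15, Jul 16, skipping weekends) brings us to Friday, 2027/07/16, which is the last day of the review period.
The date termination becomes effective: 88 calendar days after 2027/07/16 is 2027/10/12. 2027/10/12 is a Tuesday, so no roll-forward applies.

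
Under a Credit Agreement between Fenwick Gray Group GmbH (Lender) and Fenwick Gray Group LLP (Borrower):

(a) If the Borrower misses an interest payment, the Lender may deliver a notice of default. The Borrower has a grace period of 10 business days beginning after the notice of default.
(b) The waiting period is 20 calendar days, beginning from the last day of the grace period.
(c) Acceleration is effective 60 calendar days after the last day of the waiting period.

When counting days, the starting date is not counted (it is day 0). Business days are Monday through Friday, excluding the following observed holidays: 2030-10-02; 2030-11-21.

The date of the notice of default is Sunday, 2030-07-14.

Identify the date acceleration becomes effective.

2030-10-14

From Sunday, 2030-07-14, 10 business days (Jul 15, Jul 16, Jul 17, Jul 18, Jul 19, Jul 22, Jul 23, Jul 24, Jul 25, Jul 26, skipping weekends) brings us to Friday, 2030-07-26, which is the last day of the grace period.
The last day of the waiting period: 20 calendar days after 2030-07-26 is 2030-08-15.
The date acceleration becomes effective: 2030-08-15 + 60 days = 2030-10-14.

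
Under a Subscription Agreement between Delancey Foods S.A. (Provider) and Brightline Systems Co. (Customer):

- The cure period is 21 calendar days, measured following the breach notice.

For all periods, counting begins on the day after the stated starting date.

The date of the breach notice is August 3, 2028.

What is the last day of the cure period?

August 24, 2028

The last day of the cure period: August 3, 2028 + 21 days = August 24, 2028.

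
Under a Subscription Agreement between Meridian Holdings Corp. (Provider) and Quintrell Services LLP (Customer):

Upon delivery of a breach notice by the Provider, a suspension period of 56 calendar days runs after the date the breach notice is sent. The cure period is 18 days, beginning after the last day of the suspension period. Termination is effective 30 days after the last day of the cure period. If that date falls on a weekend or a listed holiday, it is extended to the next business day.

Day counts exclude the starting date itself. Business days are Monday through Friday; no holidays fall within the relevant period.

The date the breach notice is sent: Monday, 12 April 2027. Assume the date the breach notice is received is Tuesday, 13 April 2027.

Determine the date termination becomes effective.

The last day of the suspension period: 56 calendar days after 12 April 2027 is 7 June 2027.
The last day of the cure period: 7 June 2027 + 18 days = 25 June 2027.
The date termination becomes effective: 25 June 2027 + 30 days = 25 July 2027. That falls on a Sunday, so it rolls to the next business day, Monday, 26 July 2027.

26 July 2027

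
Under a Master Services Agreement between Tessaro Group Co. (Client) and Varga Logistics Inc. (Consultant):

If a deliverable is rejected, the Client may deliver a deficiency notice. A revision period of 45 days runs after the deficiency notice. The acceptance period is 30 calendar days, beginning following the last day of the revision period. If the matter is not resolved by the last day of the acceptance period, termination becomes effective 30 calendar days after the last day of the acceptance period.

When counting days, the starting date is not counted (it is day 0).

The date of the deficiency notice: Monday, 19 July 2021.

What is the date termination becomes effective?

1 November 2021

The last day of the revision period: 19 July 2021 + 45 days = 2 September 2021.
The last day of the acceptance period: 2 September 2021 + 30 days = 2 October 2021.
The date termination becomes effective: 30 calendar days after 2 October 2021 is 1 November 2021.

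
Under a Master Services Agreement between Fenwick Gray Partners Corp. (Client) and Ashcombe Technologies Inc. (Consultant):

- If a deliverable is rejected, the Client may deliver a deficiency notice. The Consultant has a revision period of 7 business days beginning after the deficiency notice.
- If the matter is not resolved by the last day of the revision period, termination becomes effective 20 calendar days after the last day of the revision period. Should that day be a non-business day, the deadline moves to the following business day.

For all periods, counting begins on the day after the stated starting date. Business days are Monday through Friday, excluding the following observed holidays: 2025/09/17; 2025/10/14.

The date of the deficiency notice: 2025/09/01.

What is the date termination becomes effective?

2025/09/30

From Monday, 2025/09/01, 7 business days (Sep 2, Sep 3, Sep 4, Sep 5, Sep 8, Sep 9, Sep 10, skipping weekends) brings us to Wednesday, 2025/09/10, which is the last day of the revision period.
Adding 20 calendar days to 2025/09/10 gives 2025/09/30, which is the date termination becomes effective. 2025/09/30 is a Tuesday and is not a listed holiday, so no roll-forward applies.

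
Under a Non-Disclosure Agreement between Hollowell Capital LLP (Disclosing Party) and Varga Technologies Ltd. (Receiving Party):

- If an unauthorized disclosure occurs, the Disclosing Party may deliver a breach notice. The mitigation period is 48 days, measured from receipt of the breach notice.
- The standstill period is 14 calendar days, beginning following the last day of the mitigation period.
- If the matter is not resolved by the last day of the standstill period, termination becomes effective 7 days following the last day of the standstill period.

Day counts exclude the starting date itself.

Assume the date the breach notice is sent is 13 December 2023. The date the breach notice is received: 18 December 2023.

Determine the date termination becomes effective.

The last day of the mitigation period: 18 December 2023 + 48 days = 4 February 2024.
Adding 14 calendar days to 4 February 2024 gives 18 February 2024, which is the last day of the standstill period.
The date termination becomes effective: 7 calendar days after 18 February 2024 is 25 February 2024.

25 February 2024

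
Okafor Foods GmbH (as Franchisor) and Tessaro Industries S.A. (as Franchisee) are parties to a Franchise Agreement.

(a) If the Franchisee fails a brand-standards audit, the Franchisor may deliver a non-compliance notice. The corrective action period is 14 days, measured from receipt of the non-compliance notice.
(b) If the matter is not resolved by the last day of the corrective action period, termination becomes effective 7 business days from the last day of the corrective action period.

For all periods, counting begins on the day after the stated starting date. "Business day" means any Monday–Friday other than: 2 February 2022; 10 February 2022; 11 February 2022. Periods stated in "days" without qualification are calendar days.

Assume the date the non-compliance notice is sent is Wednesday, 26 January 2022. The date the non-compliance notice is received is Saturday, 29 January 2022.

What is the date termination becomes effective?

Adding 14 calendar days to 29 January 2022 gives 12 February 2022, which is the last day of the corrective action period.
From Saturday, 12 February 2022, 7 business days (Feb 14, Feb 15, Feb 16, Feb 17, Feb 18, Feb 21, Feb 22, skipping weekends) brings us to Tuesday, 22 February 2022, which is the date termination becomes effective.

22 February 2022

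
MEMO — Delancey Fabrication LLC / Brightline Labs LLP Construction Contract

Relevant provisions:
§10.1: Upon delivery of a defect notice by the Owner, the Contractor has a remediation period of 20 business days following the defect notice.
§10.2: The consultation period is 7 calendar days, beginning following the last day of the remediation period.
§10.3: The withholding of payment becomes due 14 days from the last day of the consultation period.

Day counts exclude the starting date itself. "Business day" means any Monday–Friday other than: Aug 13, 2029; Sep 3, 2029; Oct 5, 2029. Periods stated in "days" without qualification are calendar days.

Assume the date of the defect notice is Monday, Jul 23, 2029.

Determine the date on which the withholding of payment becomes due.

Sep 11, 2029

From Monday, Jul 23, 2029, 20 business days (Jul 24, Jul 25, Jul 26, Jul 27, …, Aug 17, Aug 20, Aug 21, skipping weekends and the listed holiday on Aug 13) brings us to Tuesday, Aug 21, 2029, which is the last day of the remediation period.
The last day of the consultation period: 7 calendar days after Aug 21, 2029 is Aug 28, 2029.
The date on which the withholding of payment becomes due: Aug 28, 2029 + 14 days = Sep 11, 2029.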